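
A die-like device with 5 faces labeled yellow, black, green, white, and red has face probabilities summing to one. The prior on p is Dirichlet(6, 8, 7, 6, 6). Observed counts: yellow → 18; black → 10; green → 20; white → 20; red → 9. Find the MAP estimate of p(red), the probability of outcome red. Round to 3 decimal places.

The posterior is Dirichlet(αᵢ + nᵢ) = Dirichlet(24, 18, 27, 26, 15).
For a Dirichlet(a₁,…,a_K) with all aᵢ > 1, the mode has j-th component (aⱼ − 1)/(Σaᵢ − K).
Here Σaᵢ = 110 and K = 5, so p(red) = (15 − 1)/(110 − 5) = 14/105 ≈ 0.133.

MAP estimate of p(red) = 0.133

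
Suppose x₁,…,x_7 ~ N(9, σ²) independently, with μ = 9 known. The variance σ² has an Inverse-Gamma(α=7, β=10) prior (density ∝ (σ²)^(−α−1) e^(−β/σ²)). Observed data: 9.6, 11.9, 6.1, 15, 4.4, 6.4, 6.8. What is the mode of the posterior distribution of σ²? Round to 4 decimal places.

σ̂²_MAP = 4.6061

Sum of squared deviations about the known mean: SS = (9.6−9)² + (11.9−9)² + (6.1−9)² + (15−9)² + (4.4−9)² + (6.4−9)² + (6.8−9)² = 85.94.
The Normal likelihood contributes (σ²)^(−n/2) exp(−SS/(2σ²)), so the posterior is Inverse-Gamma(α + n/2, β + SS/2) = Inverse-Gamma(10.5, 52.97).
The mode of Inverse-Gamma(a, b) is b/(a+1) = 52.97/11.5 ≈ 4.6061.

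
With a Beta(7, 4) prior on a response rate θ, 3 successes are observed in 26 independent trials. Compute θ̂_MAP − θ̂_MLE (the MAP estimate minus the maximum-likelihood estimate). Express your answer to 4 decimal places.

Posterior is Beta(10, 27); MAP = (10−1)/(37−2) = 9/35 ≈ 0.25714.
MLE ignores the prior: θ̂_MLE = k/n = 3/26 ≈ 0.11538.
Difference = 9/35 − 3/26 = 129/910 ≈ 0.1418.

MAP − MLE = 0.1418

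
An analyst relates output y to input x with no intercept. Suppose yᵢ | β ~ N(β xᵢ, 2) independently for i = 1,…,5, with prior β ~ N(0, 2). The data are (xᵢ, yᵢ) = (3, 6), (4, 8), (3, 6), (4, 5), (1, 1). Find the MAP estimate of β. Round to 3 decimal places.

β̂_MAP = 1.712

log p(β | y) = −Σ(yᵢ − βxᵢ)²/(2·2) − β²/(2·2) + const.
Setting the derivative to zero: Σxᵢ(yᵢ − βxᵢ)/2 − β/2 = 0, so β = Σxᵢyᵢ / (Σxᵢ² + σ²/τ²).
Σxᵢyᵢ = 3·6 + 4·8 + 3·6 + 4·5 + 1·1 = 89; Σxᵢ² = 51; σ²/τ² = 1.
β̂_MAP = 89 / (51 + 1) = 89/52 ≈ 1.712.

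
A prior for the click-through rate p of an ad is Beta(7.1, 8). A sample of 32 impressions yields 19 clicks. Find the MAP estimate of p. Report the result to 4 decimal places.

Prior: Beta(7.1, 8).
Data: 19 successes in 32 trials. The binomial likelihood contributes p^19(1−p)^13, so the posterior is Beta(7.1+19, 8+13) = Beta(26.1, 21).
For Beta(a, b) with a, b > 1 the mode is (a−1)/(a+b−2) = 25.1/45.1 ≈ 0.5565.

p̂_MAP = 0.5565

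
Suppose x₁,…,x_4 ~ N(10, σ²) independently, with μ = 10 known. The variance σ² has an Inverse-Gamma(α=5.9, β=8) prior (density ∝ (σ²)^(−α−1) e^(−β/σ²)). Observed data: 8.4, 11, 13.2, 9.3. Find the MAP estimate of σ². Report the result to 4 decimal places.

σ̂²_MAP = 1.7017

Sum of squared deviations about the known mean: SS = (8.4−10)² + (11−10)² + (13.2−10)² + (9.3−10)² = 14.29.
The Normal likelihood contributes (σ²)^(−n/2) exp(−SS/(2σ²)), so the posterior is Inverse-Gamma(α + n/2, β + SS/2) = Inverse-Gamma(7.9, 15.145).
The mode of Inverse-Gamma(a, b) is b/(a+1) = 15.145/8.9 ≈ 1.7017.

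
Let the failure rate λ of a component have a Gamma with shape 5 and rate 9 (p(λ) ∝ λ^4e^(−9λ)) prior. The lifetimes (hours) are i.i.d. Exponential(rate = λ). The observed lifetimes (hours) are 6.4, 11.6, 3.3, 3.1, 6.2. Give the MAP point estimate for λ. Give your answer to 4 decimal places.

The Exponential(rate=λ) likelihood is ∝ λ^n e^(−λΣtᵢ). Here n = 5 and Σtᵢ = 6.4 + 11.6 + 3.3 + 3.1 + 6.2 = 30.6.
Posterior ∝ λ^4e^(−9λ) · λ^5e^(−30.6λ) = λ^9e^(−39.6λ), i.e. Gamma(10, 39.6).
Mode = (a−1)/b = 9/39.6 ≈ 0.2273.

λ̂_MAP = 0.2273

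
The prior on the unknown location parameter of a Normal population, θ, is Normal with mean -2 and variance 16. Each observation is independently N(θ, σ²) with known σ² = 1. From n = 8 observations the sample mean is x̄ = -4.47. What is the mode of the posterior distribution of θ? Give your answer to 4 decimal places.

θ̂_MAP = -4.4509

n = 8, x̄ = -4.47.
For a Normal prior and Normal likelihood with known variance, the posterior is Normal; its mode equals its mean, the precision-weighted average.
Prior precision 1/σ₀² = 1/16 = 0.0625; data precision n/σ² = 8/1 = 8.
θ̂ = (0.0625·(-2) + 8·(-4.47)) / (0.0625 + 8) = (-35.885)/8.0625 = -14354/3225 ≈ -4.4509.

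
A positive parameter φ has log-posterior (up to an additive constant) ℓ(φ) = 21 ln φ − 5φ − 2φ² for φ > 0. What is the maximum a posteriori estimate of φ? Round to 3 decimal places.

ℓ'(φ) = 21/φ − 5 − 4φ. Setting this to zero and multiplying by φ: 4φ² + 5φ − 21 = 0.
φ = (−5 + √(5² + 4·4·21)) / (2·4) = (−5 + √361) / 8 = (−5 + 19)/8 = 7/4.
ℓ''(φ) = −21/φ² − 4 < 0, confirming a maximum.

φ̂_MAP = 1.750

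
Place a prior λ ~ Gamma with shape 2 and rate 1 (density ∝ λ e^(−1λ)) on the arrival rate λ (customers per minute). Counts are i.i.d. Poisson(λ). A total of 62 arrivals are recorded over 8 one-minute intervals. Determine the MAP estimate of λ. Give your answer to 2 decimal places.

λ̂_MAP = 7.00

Σxᵢ = 62, n = 8.
Posterior ∝ λe^(−1λ) · λ^62e^(−8λ) = λ^63e^(−9λ), i.e. Gamma(shape=64, rate=9).
The mode of a Gamma(a, b) with a ≥ 1 (shape–rate) is (a−1)/b = 63/9 ≈ 7.00.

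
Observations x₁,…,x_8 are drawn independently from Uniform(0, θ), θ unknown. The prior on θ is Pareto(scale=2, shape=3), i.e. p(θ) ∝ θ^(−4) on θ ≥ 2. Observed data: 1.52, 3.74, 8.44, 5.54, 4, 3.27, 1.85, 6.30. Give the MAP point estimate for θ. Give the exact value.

The Uniform(0, θ) likelihood is θ^(−n) for θ ≥ max(xᵢ), zero otherwise. Here max(xᵢ) = 8.44.
Posterior ∝ θ^(−4) · θ^(−8) = θ^(−12) on θ ≥ max(2, 8.44) = 8.44.
This density is strictly decreasing in θ, so the posterior mode lies at the lower boundary of the support.

θ̂_MAP = 8.44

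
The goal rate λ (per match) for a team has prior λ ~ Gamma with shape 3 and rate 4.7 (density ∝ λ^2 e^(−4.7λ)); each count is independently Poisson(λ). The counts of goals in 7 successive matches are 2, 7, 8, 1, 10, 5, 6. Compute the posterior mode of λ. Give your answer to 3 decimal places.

Σxᵢ = 2+7+8+1+10+5+6 = 39, with n = 7.
Posterior ∝ λ^2e^(−4.7λ) · λ^39e^(−7λ) = λ^41e^(−11.7λ), i.e. Gamma(shape=42, rate=11.7).
The mode of a Gamma(a, b) with a ≥ 1 (shape–rate) is (a−1)/b = 41/11.7 ≈ 3.504.

λ̂_MAP = 3.504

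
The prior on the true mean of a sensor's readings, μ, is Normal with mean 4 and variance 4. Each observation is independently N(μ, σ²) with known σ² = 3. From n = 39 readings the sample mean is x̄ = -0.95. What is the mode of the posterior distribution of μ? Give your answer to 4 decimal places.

μ̂_MAP = -0.8566

n = 39, x̄ = -0.95.
For a Normal prior and Normal likelihood with known variance, the posterior is Normal; its mode equals its mean, the precision-weighted average.
Prior precision 1/σ₀² = 1/4 = 0.25; data precision n/σ² = 39/3 = 13.
μ̂ = (0.25·4 + 13·(-0.95)) / (0.25 + 13) = (-11.35)/13.25 = -227/265 ≈ -0.8566.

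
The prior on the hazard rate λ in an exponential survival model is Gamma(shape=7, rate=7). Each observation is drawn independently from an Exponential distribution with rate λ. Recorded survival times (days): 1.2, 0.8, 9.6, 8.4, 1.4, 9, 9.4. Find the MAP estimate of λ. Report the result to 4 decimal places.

The Exponential(rate=λ) likelihood is ∝ λ^n e^(−λΣtᵢ). Here n = 7 and Σtᵢ = 1.2 + 0.8 + 9.6 + 8.4 + 1.4 + 9 + 9.4 = 39.8.
Posterior ∝ λ^6e^(−7λ) · λ^7e^(−39.8λ) = λ^13e^(−46.8λ), i.e. Gamma(14, 46.8).
Mode = (a−1)/b = 13/46.8 ≈ 0.2778.

λ̂_MAP = 0.2778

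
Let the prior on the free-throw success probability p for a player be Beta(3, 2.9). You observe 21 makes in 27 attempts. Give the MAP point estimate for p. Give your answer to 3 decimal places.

p̂_MAP = 0.744

Prior: Beta(3, 2.9).
Data: 21 successes in 27 trials. The binomial likelihood contributes p^21(1−p)^6, so the posterior is Beta(3+21, 2.9+6) = Beta(24, 8.9).
For Beta(a, b) with a, b > 1 the mode is (a−1)/(a+b−2) = 23/30.9 ≈ 0.744.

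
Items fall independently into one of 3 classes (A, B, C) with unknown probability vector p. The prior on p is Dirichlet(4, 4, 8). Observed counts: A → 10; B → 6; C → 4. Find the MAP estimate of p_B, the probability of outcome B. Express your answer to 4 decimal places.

MAP estimate of p_B = 0.2727

The posterior is Dirichlet(αᵢ + nᵢ) = Dirichlet(14, 10, 12).
For a Dirichlet(a₁,…,a_K) with all aᵢ > 1, the mode has j-th component (aⱼ − 1)/(Σaᵢ − K).
Here Σaᵢ = 36 and K = 3, so p_B = (10 − 1)/(36 − 3) = 9/33 ≈ 0.2727.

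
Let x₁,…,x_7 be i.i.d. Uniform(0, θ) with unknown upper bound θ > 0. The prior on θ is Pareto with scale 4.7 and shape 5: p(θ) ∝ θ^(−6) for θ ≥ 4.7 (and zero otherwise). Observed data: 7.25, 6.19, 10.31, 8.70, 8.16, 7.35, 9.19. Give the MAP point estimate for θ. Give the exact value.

θ̂_MAP = 10.31

The Uniform(0, θ) likelihood is θ^(−n) for θ ≥ max(xᵢ), zero otherwise. Here max(xᵢ) = 10.31.
Posterior ∝ θ^(−6) · θ^(−7) = θ^(−13) on θ ≥ max(4.7, 10.31) = 10.31.
This density is strictly decreasing in θ, so the posterior mode lies at the lower boundary of the support.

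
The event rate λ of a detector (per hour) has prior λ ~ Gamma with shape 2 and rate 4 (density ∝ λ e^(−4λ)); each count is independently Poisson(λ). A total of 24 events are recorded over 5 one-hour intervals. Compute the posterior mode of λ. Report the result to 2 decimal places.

λ̂_MAP = 2.78

Σxᵢ = 24, n = 5.
Posterior ∝ λe^(−4λ) · λ^24e^(−5λ) = λ^25e^(−9λ), i.e. Gamma(shape=26, rate=9).
The mode of a Gamma(a, b) with a ≥ 1 (shape–rate) is (a−1)/b = 25/9 ≈ 2.78.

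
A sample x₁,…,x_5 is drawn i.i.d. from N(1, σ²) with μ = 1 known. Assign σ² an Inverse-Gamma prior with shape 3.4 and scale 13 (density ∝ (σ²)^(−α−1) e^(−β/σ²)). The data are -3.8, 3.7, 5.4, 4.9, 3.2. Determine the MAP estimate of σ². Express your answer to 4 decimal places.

Sum of squared deviations about the known mean: SS = (-3.8−1)² + (3.7−1)² + (5.4−1)² + (4.9−1)² + (3.2−1)² = 69.74.
The Normal likelihood contributes (σ²)^(−n/2) exp(−SS/(2σ²)), so the posterior is Inverse-Gamma(α + n/2, β + SS/2) = Inverse-Gamma(5.9, 47.87).
The mode of Inverse-Gamma(a, b) is b/(a+1) = 47.87/6.9 ≈ 6.9377.

σ̂²_MAP = 6.9377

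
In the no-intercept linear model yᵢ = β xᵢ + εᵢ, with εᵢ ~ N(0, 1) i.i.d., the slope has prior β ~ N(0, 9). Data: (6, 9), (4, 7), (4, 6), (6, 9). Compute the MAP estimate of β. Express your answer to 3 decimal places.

log p(β | y) = −Σ(yᵢ − βxᵢ)²/(2·1) − β²/(2·9) + const.
Setting the derivative to zero: Σxᵢ(yᵢ − βxᵢ)/1 − β/9 = 0, so β = Σxᵢyᵢ / (Σxᵢ² + σ²/τ²).
Σxᵢyᵢ = 6·9 + 4·7 + 4·6 + 6·9 = 160; Σxᵢ² = 104; σ²/τ² = 1/9.
β̂_MAP = 160 / (104 + 1/9) = 160/(937/9) = 1440/937 ≈ 1.537.

β̂_MAP = 1.537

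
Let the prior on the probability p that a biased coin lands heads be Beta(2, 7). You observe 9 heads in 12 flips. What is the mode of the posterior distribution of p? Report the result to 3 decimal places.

Prior: Beta(2, 7).
Data: 9 successes in 12 trials. The binomial likelihood contributes p^9(1−p)^3, so the posterior is Beta(2+9, 7+3) = Beta(11, 10).
For Beta(a, b) with a, b > 1 the mode is (a−1)/(a+b−2) = 10/19 ≈ 0.526.

p̂_MAP = 0.526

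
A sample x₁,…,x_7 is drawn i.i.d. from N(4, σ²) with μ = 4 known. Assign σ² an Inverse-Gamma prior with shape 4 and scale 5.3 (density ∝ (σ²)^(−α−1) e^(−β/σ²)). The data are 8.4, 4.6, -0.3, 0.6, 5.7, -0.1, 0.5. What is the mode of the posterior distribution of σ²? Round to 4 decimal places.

Sum of squared deviations about the known mean: SS = (8.4−4)² + (4.6−4)² + (-0.3−4)² + (0.6−4)² + (5.7−4)² + (-0.1−4)² + (0.5−4)² = 81.72.
The Normal likelihood contributes (σ²)^(−n/2) exp(−SS/(2σ²)), so the posterior is Inverse-Gamma(α + n/2, β + SS/2) = Inverse-Gamma(7.5, 46.16).
The mode of Inverse-Gamma(a, b) is b/(a+1) = 46.16/8.5 ≈ 5.4306.

σ̂²_MAP = 5.4306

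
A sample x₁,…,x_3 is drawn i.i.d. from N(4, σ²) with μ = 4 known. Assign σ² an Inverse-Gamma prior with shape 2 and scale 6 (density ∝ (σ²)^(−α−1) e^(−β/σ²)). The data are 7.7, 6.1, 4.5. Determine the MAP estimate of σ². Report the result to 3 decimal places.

σ̂²_MAP = 3.372

Sum of squared deviations about the known mean: SS = (7.7−4)² + (6.1−4)² + (4.5−4)² = 18.35.
The Normal likelihood contributes (σ²)^(−n/2) exp(−SS/(2σ²)), so the posterior is Inverse-Gamma(α + n/2, β + SS/2) = Inverse-Gamma(3.5, 15.175).
The mode of Inverse-Gamma(a, b) is b/(a+1) = 15.175/4.5 ≈ 3.372.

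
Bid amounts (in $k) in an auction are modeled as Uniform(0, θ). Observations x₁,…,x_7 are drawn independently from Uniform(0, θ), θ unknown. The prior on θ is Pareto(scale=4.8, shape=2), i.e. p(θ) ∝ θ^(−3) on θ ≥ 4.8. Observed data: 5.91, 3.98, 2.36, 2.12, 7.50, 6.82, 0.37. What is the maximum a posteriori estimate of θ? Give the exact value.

The Uniform(0, θ) likelihood is θ^(−n) for θ ≥ max(xᵢ), zero otherwise. Here max(xᵢ) = 7.50.
Posterior ∝ θ^(−3) · θ^(−7) = θ^(−10) on θ ≥ max(4.8, 7.50) = 7.50.
This density is strictly decreasing in θ, so the posterior mode lies at the lower boundary of the support.

θ̂_MAP = 7.50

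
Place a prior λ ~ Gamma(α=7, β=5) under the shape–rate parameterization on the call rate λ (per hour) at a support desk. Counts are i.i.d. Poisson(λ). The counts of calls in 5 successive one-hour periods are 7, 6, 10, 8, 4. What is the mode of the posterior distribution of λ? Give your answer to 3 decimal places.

λ̂_MAP = 4.100

Σxᵢ = 7+6+10+8+4 = 35, with n = 5.
Posterior ∝ λ^6e^(−5λ) · λ^35e^(−5λ) = λ^41e^(−10λ), i.e. Gamma(shape=42, rate=10).
The mode of a Gamma(a, b) with a ≥ 1 (shape–rate) is (a−1)/b = 41/10 ≈ 4.100.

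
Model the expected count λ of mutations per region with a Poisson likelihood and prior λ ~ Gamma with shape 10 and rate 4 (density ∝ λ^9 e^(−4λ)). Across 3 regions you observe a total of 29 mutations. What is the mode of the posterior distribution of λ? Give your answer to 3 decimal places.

λ̂_MAP = 5.429

Σxᵢ = 29, n = 3.
Posterior ∝ λ^9e^(−4λ) · λ^29e^(−3λ) = λ^38e^(−7λ), i.e. Gamma(shape=39, rate=7).
The mode of a Gamma(a, b) with a ≥ 1 (shape–rate) is (a−1)/b = 38/7 ≈ 5.429.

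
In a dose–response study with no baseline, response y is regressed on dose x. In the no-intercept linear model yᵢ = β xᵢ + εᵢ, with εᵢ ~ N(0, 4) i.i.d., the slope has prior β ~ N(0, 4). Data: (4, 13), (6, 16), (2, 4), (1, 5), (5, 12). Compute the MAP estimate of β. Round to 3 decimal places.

log p(β | y) = −Σ(yᵢ − βxᵢ)²/(2·4) − β²/(2·4) + const.
Setting the derivative to zero: Σxᵢ(yᵢ − βxᵢ)/4 − β/4 = 0, so β = Σxᵢyᵢ / (Σxᵢ² + σ²/τ²).
Σxᵢyᵢ = 4·13 + 6·16 + 2·4 + 1·5 + 5·12 = 221; Σxᵢ² = 82; σ²/τ² = 1.
β̂_MAP = 221 / (82 + 1) = 221/83 ≈ 2.663.

β̂_MAP = 2.663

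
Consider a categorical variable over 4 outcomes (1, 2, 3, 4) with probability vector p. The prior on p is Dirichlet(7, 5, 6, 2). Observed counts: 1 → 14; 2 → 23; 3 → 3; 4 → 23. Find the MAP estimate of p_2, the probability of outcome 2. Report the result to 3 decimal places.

MAP estimate: 0.342

The posterior is Dirichlet(αᵢ + nᵢ) = Dirichlet(21, 28, 9, 25).
For a Dirichlet(a₁,…,a_K) with all aᵢ > 1, the mode has j-th component (aⱼ − 1)/(Σaᵢ − K).
Here Σaᵢ = 83 and K = 4, so p_2 = (28 − 1)/(83 − 4) = 27/79 ≈ 0.342.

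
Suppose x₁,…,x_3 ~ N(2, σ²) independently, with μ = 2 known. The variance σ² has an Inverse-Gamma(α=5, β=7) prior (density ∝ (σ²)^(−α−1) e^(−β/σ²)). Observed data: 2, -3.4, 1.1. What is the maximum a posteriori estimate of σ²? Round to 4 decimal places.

Sum of squared deviations about the known mean: SS = (2−2)² + (-3.4−2)² + (1.1−2)² = 29.97.
The Normal likelihood contributes (σ²)^(−n/2) exp(−SS/(2σ²)), so the posterior is Inverse-Gamma(α + n/2, β + SS/2) = Inverse-Gamma(6.5, 21.985).
The mode of Inverse-Gamma(a, b) is b/(a+1) = 21.985/7.5 ≈ 2.9313.

σ̂²_MAP = 2.9313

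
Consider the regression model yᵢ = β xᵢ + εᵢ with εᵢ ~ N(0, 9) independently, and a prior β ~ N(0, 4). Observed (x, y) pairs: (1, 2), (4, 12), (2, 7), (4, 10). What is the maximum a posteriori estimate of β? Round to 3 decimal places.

log p(β | y) = −Σ(yᵢ − βxᵢ)²/(2·9) − β²/(2·4) + const.
Setting the derivative to zero: Σxᵢ(yᵢ − βxᵢ)/9 − β/4 = 0, so β = Σxᵢyᵢ / (Σxᵢ² + σ²/τ²).
Σxᵢyᵢ = 1·2 + 4·12 + 2·7 + 4·10 = 104; Σxᵢ² = 37; σ²/τ² = 2.25.
β̂_MAP = 104 / (37 + 2.25) = 104/39.25 ≈ 2.650.

β̂_MAP = 2.650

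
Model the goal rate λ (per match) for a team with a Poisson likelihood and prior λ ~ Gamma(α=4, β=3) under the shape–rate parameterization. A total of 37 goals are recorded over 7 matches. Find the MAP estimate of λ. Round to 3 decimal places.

λ̂_MAP = 4.000

Σxᵢ = 37, n = 7.
Posterior ∝ λ^3e^(−3λ) · λ^37e^(−7λ) = λ^40e^(−10λ), i.e. Gamma(shape=41, rate=10).
The mode of a Gamma(a, b) with a ≥ 1 (shape–rate) is (a−1)/b = 40/10 ≈ 4.000.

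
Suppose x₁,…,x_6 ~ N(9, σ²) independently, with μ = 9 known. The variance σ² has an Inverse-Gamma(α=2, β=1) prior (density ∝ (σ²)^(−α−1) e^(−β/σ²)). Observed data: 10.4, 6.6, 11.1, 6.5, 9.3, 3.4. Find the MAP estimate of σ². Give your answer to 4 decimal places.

σ̂²_MAP = 4.3192

Sum of squared deviations about the known mean: SS = (10.4−9)² + (6.6−9)² + (11.1−9)² + (6.5−9)² + (9.3−9)² + (3.4−9)² = 49.83.
The Normal likelihood contributes (σ²)^(−n/2) exp(−SS/(2σ²)), so the posterior is Inverse-Gamma(α + n/2, β + SS/2) = Inverse-Gamma(5, 25.915).
The mode of Inverse-Gamma(a, b) is b/(a+1) = 25.915/6 ≈ 4.3192.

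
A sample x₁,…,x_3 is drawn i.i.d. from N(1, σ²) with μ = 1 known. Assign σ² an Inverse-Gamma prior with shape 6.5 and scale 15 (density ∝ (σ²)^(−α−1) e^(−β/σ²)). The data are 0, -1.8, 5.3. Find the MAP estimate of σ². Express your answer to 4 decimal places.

σ̂²_MAP = 3.1850

Sum of squared deviations about the known mean: SS = (0−1)² + (-1.8−1)² + (5.3−1)² = 27.33.
The Normal likelihood contributes (σ²)^(−n/2) exp(−SS/(2σ²)), so the posterior is Inverse-Gamma(α + n/2, β + SS/2) = Inverse-Gamma(8, 28.665).
The mode of Inverse-Gamma(a, b) is b/(a+1) = 28.665/9 ≈ 3.1850.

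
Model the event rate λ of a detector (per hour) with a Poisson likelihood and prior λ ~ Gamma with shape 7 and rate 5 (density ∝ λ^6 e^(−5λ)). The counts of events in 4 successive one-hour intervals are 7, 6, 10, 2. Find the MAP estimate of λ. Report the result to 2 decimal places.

Σxᵢ = 7+6+10+2 = 25, with n = 4.
Posterior ∝ λ^6e^(−5λ) · λ^25e^(−4λ) = λ^31e^(−9λ), i.e. Gamma(shape=32, rate=9).
The mode of a Gamma(a, b) with a ≥ 1 (shape–rate) is (a−1)/b = 31/9 ≈ 3.44.

λ̂_MAP = 3.44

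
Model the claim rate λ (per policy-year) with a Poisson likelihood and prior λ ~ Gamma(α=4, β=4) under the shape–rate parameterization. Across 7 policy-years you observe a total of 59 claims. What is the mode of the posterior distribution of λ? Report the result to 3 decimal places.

Σxᵢ = 59, n = 7.
Posterior ∝ λ^3e^(−4λ) · λ^59e^(−7λ) = λ^62e^(−11λ), i.e. Gamma(shape=63, rate=11).
The mode of a Gamma(a, b) with a ≥ 1 (shape–rate) is (a−1)/b = 62/11 ≈ 5.636.

λ̂_MAP = 5.636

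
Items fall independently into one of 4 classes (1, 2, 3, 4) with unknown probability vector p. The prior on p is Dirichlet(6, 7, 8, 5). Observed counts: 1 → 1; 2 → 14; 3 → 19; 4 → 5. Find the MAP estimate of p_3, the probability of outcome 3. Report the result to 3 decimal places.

MAP estimate: 0.426

The posterior is Dirichlet(αᵢ + nᵢ) = Dirichlet(7, 21, 27, 10).
For a Dirichlet(a₁,…,a_K) with all aᵢ > 1, the mode has j-th component (aⱼ − 1)/(Σaᵢ − K).
Here Σaᵢ = 65 and K = 4, so p_3 = (27 − 1)/(65 − 4) = 26/61 ≈ 0.426.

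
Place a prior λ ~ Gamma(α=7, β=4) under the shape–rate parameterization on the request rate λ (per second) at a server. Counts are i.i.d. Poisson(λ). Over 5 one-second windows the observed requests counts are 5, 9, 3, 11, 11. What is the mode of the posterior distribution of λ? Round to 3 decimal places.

Σxᵢ = 5+9+3+11+11 = 39, with n = 5.
Posterior ∝ λ^6e^(−4λ) · λ^39e^(−5λ) = λ^45e^(−9λ), i.e. Gamma(shape=46, rate=9).
The mode of a Gamma(a, b) with a ≥ 1 (shape–rate) is (a−1)/b = 45/9 ≈ 5.000.

λ̂_MAP = 5.000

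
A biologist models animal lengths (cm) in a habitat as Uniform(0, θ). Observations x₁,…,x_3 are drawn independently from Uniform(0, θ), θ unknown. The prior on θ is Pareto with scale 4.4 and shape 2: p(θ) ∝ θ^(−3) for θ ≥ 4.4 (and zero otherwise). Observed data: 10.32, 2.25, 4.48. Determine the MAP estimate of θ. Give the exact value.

The Uniform(0, θ) likelihood is θ^(−n) for θ ≥ max(xᵢ), zero otherwise. Here max(xᵢ) = 10.32.
Posterior ∝ θ^(−3) · θ^(−3) = θ^(−6) on θ ≥ max(4.4, 10.32) = 10.32.
This density is strictly decreasing in θ, so the posterior mode lies at the lower boundary of the support.

θ̂_MAP = 10.32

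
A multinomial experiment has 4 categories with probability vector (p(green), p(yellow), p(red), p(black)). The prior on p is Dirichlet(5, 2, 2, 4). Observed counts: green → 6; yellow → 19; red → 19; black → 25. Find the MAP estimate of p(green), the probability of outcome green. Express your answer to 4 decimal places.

The posterior is Dirichlet(αᵢ + nᵢ) = Dirichlet(11, 21, 21, 29).
For a Dirichlet(a₁,…,a_K) with all aᵢ > 1, the mode has j-th component (aⱼ − 1)/(Σaᵢ − K).
Here Σaᵢ = 82 and K = 4, so p(green) = (11 − 1)/(82 − 4) = 10/78 ≈ 0.1282.

MAP estimate of p(green) = 0.1282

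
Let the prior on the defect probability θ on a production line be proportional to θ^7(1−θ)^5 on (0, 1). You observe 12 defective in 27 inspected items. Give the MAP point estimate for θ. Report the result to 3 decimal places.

The prior density ∝ θ^7(1−θ)^5 is the kernel of Beta(8, 6).
Data: 12 successes in 27 trials. The binomial likelihood contributes θ^12(1−θ)^15, so the posterior is Beta(8+12, 6+15) = Beta(20, 21).
For Beta(a, b) with a, b > 1 the mode is (a−1)/(a+b−2) = 19/39 ≈ 0.487.

θ̂_MAP = 0.487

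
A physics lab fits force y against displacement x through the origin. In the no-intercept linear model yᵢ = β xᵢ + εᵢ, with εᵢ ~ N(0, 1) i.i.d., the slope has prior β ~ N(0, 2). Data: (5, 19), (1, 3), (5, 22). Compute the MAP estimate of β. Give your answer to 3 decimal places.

β̂_MAP = 4.039

log p(β | y) = −Σ(yᵢ − βxᵢ)²/(2·1) − β²/(2·2) + const.
Setting the derivative to zero: Σxᵢ(yᵢ − βxᵢ)/1 − β/2 = 0, so β = Σxᵢyᵢ / (Σxᵢ² + σ²/τ²).
Σxᵢyᵢ = 5·19 + 1·3 + 5·22 = 208; Σxᵢ² = 51; σ²/τ² = 0.5.
β̂_MAP = 208 / (51 + 0.5) = 208/51.5 ≈ 4.039.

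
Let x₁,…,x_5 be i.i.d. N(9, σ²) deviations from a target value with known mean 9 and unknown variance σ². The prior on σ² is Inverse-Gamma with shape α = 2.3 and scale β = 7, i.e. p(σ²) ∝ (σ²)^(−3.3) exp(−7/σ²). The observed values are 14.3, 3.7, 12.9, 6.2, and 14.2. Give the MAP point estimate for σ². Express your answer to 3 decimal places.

Sum of squared deviations about the known mean: SS = (14.3−9)² + (3.7−9)² + (12.9−9)² + (6.2−9)² + (14.2−9)² = 106.27.
The Normal likelihood contributes (σ²)^(−n/2) exp(−SS/(2σ²)), so the posterior is Inverse-Gamma(α + n/2, β + SS/2) = Inverse-Gamma(4.8, 60.135).
The mode of Inverse-Gamma(a, b) is b/(a+1) = 60.135/5.8 ≈ 10.368.

σ̂²_MAP = 10.368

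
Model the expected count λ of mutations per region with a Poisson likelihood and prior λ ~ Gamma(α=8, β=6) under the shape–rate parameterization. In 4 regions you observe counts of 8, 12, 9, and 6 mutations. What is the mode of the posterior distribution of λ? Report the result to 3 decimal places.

λ̂_MAP = 4.200

Σxᵢ = 8+12+9+6 = 35, with n = 4.
Posterior ∝ λ^7e^(−6λ) · λ^35e^(−4λ) = λ^42e^(−10λ), i.e. Gamma(shape=43, rate=10).
The mode of a Gamma(a, b) with a ≥ 1 (shape–rate) is (a−1)/b = 42/10 ≈ 4.200.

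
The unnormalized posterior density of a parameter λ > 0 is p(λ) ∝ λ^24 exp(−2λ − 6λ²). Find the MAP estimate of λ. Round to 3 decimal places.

λ̂_MAP = 1.333

ℓ'(λ) = 24/λ − 2 − 12λ. Setting this to zero and multiplying by λ: 12λ² + 2λ − 24 = 0.
λ = (−2 + √(2² + 4·12·24)) / (2·12) = (−2 + √1156) / 24 = (−2 + 34)/24 = 4/3.
ℓ''(λ) = −24/λ² − 12 < 0, confirming a maximum.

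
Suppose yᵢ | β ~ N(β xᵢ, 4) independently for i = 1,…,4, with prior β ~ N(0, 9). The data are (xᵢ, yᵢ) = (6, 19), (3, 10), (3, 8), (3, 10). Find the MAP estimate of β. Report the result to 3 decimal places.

β̂_MAP = 3.121

log p(β | y) = −Σ(yᵢ − βxᵢ)²/(2·4) − β²/(2·9) + const.
Setting the derivative to zero: Σxᵢ(yᵢ − βxᵢ)/4 − β/9 = 0, so β = Σxᵢyᵢ / (Σxᵢ² + σ²/τ²).
Σxᵢyᵢ = 6·19 + 3·10 + 3·8 + 3·10 = 198; Σxᵢ² = 63; σ²/τ² = 4/9.
β̂_MAP = 198 / (63 + 4/9) = 198/(571/9) = 1782/571 ≈ 3.121.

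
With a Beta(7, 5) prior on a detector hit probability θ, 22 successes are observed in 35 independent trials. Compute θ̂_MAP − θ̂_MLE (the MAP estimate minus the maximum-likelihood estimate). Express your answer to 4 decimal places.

MAP − MLE = -0.0063

Posterior is Beta(29, 18); MAP = (29−1)/(47−2) = 28/45 ≈ 0.62222.
MLE ignores the prior: θ̂_MLE = k/n = 22/35 ≈ 0.62857.
Difference = 28/45 − 22/35 = -2/315 ≈ -0.0063.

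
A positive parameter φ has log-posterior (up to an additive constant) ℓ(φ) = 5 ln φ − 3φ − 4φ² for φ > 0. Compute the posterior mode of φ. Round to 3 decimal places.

φ̂_MAP = 0.625

ℓ'(φ) = 5/φ − 3 − 8φ. Setting this to zero and multiplying by φ: 8φ² + 3φ − 5 = 0.
φ = (−3 + √(3² + 4·8·5)) / (2·8) = (−3 + √169) / 16 = (−3 + 13)/16 = 5/8.
ℓ''(φ) = −5/φ² − 8 < 0, confirming a maximum.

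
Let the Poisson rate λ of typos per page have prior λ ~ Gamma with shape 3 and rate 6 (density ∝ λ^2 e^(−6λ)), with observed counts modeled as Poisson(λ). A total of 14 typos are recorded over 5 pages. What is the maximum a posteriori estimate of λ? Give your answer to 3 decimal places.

λ̂_MAP = 1.455

Σxᵢ = 14, n = 5.
Posterior ∝ λ^2e^(−6λ) · λ^14e^(−5λ) = λ^16e^(−11λ), i.e. Gamma(shape=17, rate=11).
The mode of a Gamma(a, b) with a ≥ 1 (shape–rate) is (a−1)/b = 16/11 ≈ 1.455.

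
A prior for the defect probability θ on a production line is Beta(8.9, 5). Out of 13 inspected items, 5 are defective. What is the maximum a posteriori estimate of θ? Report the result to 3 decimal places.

θ̂_MAP = 0.518

Prior: Beta(8.9, 5).
Data: 5 successes in 13 trials. The binomial likelihood contributes θ^5(1−θ)^8, so the posterior is Beta(8.9+5, 5+8) = Beta(13.9, 13).
For Beta(a, b) with a, b > 1 the mode is (a−1)/(a+b−2) = 12.9/24.9 ≈ 0.518.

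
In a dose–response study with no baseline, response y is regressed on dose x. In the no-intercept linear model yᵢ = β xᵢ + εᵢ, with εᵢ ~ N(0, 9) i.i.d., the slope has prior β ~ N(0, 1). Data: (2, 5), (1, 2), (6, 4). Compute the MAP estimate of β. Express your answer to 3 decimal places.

β̂_MAP = 0.720

log p(β | y) = −Σ(yᵢ − βxᵢ)²/(2·9) − β²/(2·1) + const.
Setting the derivative to zero: Σxᵢ(yᵢ − βxᵢ)/9 − β/1 = 0, so β = Σxᵢyᵢ / (Σxᵢ² + σ²/τ²).
Σxᵢyᵢ = 2·5 + 1·2 + 6·4 = 36; Σxᵢ² = 41; σ²/τ² = 9.
β̂_MAP = 36 / (41 + 9) = 36/50 ≈ 0.720.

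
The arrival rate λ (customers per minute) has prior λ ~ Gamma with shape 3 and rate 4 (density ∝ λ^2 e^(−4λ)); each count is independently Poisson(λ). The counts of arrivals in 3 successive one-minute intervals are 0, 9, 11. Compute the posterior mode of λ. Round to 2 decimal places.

Σxᵢ = 0+9+11 = 20, with n = 3.
Posterior ∝ λ^2e^(−4λ) · λ^20e^(−3λ) = λ^22e^(−7λ), i.e. Gamma(shape=23, rate=7).
The mode of a Gamma(a, b) with a ≥ 1 (shape–rate) is (a−1)/b = 22/7 ≈ 3.14.

λ̂_MAP = 3.14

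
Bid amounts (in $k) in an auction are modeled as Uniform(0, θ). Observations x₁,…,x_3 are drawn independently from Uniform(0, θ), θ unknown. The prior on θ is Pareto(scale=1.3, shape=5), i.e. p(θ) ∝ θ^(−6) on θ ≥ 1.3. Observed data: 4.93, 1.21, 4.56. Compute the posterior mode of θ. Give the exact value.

θ̂_MAP = 4.93

The Uniform(0, θ) likelihood is θ^(−n) for θ ≥ max(xᵢ), zero otherwise. Here max(xᵢ) = 4.93.
Posterior ∝ θ^(−6) · θ^(−3) = θ^(−9) on θ ≥ max(1.3, 4.93) = 4.93.
This density is strictly decreasing in θ, so the posterior mode lies at the lower boundary of the support.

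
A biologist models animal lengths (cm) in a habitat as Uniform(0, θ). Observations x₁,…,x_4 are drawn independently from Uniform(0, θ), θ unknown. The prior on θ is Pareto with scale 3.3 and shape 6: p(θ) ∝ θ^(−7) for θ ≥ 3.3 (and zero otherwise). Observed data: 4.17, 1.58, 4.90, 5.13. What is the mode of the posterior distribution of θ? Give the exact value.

The Uniform(0, θ) likelihood is θ^(−n) for θ ≥ max(xᵢ), zero otherwise. Here max(xᵢ) = 5.13.
Posterior ∝ θ^(−7) · θ^(−4) = θ^(−11) on θ ≥ max(3.3, 5.13) = 5.13.
This density is strictly decreasing in θ, so the posterior mode lies at the lower boundary of the support.

θ̂_MAP = 5.13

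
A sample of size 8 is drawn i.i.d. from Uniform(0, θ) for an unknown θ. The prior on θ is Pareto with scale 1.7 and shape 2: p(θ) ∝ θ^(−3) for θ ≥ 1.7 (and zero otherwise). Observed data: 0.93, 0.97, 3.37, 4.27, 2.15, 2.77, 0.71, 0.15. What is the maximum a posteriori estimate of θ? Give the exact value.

θ̂_MAP = 4.27

The Uniform(0, θ) likelihood is θ^(−n) for θ ≥ max(xᵢ), zero otherwise. Here max(xᵢ) = 4.27.
Posterior ∝ θ^(−3) · θ^(−8) = θ^(−11) on θ ≥ max(1.7, 4.27) = 4.27.
This density is strictly decreasing in θ, so the posterior mode lies at the lower boundary of the support.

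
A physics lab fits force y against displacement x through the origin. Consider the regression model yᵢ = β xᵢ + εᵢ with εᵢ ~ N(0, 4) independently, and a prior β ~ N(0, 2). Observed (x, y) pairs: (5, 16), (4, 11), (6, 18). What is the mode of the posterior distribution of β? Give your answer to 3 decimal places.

log p(β | y) = −Σ(yᵢ − βxᵢ)²/(2·4) − β²/(2·2) + const.
Setting the derivative to zero: Σxᵢ(yᵢ − βxᵢ)/4 − β/2 = 0, so β = Σxᵢyᵢ / (Σxᵢ² + σ²/τ²).
Σxᵢyᵢ = 5·16 + 4·11 + 6·18 = 232; Σxᵢ² = 77; σ²/τ² = 2.
β̂_MAP = 232 / (77 + 2) = 232/79 ≈ 2.937.

β̂_MAP = 2.937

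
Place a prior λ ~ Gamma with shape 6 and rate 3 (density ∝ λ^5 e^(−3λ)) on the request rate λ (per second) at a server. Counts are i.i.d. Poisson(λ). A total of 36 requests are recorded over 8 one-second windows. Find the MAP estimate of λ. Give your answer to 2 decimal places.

Σxᵢ = 36, n = 8.
Posterior ∝ λ^5e^(−3λ) · λ^36e^(−8λ) = λ^41e^(−11λ), i.e. Gamma(shape=42, rate=11).
The mode of a Gamma(a, b) with a ≥ 1 (shape–rate) is (a−1)/b = 41/11 ≈ 3.73.

λ̂_MAP = 3.73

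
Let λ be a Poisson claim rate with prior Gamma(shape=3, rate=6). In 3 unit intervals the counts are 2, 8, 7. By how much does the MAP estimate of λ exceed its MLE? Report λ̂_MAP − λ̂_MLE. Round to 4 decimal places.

MAP − MLE = -3.5556

Σxᵢ = 17. Posterior is Gamma(20, 9); MAP = (20−1)/9 = 19/9 ≈ 2.11111.
MLE = x̄ = 17/3 ≈ 5.66667.
Difference = 19/9 − 17/3 = -32/9 ≈ -3.5556.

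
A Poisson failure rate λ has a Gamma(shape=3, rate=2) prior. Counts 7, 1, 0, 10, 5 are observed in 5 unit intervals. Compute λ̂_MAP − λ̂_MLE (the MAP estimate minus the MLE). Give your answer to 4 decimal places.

MAP − MLE = -1.0286

Σxᵢ = 23. Posterior is Gamma(26, 7); MAP = (26−1)/7 = 25/7 ≈ 3.57143.
MLE = x̄ = 23/5 ≈ 4.60000.
Difference = 25/7 − 23/5 = -36/35 ≈ -1.0286.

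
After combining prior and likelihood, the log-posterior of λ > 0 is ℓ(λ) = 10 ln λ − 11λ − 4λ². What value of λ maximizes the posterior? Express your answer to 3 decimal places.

ℓ'(λ) = 10/λ − 11 − 8λ. Setting this to zero and multiplying by λ: 8λ² + 11λ − 10 = 0.
λ = (−11 + √(11² + 4·8·10)) / (2·8) = (−11 + √441) / 16 = (−11 + 21)/16 = 5/8.
ℓ''(λ) = −10/λ² − 8 < 0, confirming a maximum.

λ̂_MAP = 0.625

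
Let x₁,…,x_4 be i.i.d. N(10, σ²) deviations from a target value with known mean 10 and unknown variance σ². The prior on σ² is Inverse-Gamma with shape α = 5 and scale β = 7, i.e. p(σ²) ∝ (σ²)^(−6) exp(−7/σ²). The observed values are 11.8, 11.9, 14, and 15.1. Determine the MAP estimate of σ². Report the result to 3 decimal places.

σ̂²_MAP = 3.929

Sum of squared deviations about the known mean: SS = (11.8−10)² + (11.9−10)² + (14−10)² + (15.1−10)² = 48.86.
The Normal likelihood contributes (σ²)^(−n/2) exp(−SS/(2σ²)), so the posterior is Inverse-Gamma(α + n/2, β + SS/2) = Inverse-Gamma(7, 31.43).
The mode of Inverse-Gamma(a, b) is b/(a+1) = 31.43/8 ≈ 3.929.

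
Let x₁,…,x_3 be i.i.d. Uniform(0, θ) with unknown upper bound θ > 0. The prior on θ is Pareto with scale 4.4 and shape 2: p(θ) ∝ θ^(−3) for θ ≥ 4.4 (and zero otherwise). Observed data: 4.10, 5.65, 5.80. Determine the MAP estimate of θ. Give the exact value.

θ̂_MAP = 5.80

The Uniform(0, θ) likelihood is θ^(−n) for θ ≥ max(xᵢ), zero otherwise. Here max(xᵢ) = 5.80.
Posterior ∝ θ^(−3) · θ^(−3) = θ^(−6) on θ ≥ max(4.4, 5.80) = 5.80.
This density is strictly decreasing in θ, so the posterior mode lies at the lower boundary of the support.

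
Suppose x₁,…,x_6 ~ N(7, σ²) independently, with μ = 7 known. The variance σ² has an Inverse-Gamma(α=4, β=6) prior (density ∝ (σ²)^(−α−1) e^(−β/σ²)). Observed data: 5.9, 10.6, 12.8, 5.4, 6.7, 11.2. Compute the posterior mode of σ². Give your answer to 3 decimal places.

Sum of squared deviations about the known mean: SS = (5.9−7)² + (10.6−7)² + (12.8−7)² + (5.4−7)² + (6.7−7)² + (11.2−7)² = 68.1.
The Normal likelihood contributes (σ²)^(−n/2) exp(−SS/(2σ²)), so the posterior is Inverse-Gamma(α + n/2, β + SS/2) = Inverse-Gamma(7, 40.05).
The mode of Inverse-Gamma(a, b) is b/(a+1) = 40.05/8 ≈ 5.006.

σ̂²_MAP = 5.006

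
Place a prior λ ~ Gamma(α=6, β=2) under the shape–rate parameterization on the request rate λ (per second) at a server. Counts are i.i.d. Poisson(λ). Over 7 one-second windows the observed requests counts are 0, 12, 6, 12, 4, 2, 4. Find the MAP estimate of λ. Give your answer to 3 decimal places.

Σxᵢ = 0+12+6+12+4+2+4 = 40, with n = 7.
Posterior ∝ λ^5e^(−2λ) · λ^40e^(−7λ) = λ^45e^(−9λ), i.e. Gamma(shape=46, rate=9).
The mode of a Gamma(a, b) with a ≥ 1 (shape–rate) is (a−1)/b = 45/9 ≈ 5.000.

λ̂_MAP = 5.000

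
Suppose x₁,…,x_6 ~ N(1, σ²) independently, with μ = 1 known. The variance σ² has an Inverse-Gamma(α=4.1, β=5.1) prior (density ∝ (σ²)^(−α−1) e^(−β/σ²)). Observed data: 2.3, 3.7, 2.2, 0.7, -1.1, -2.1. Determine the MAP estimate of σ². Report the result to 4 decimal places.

σ̂²_MAP = 2.1438

Sum of squared deviations about the known mean: SS = (2.3−1)² + (3.7−1)² + (2.2−1)² + (0.7−1)² + (-1.1−1)² + (-2.1−1)² = 24.53.
The Normal likelihood contributes (σ²)^(−n/2) exp(−SS/(2σ²)), so the posterior is Inverse-Gamma(α + n/2, β + SS/2) = Inverse-Gamma(7.1, 17.365).
The mode of Inverse-Gamma(a, b) is b/(a+1) = 17.365/8.1 ≈ 2.1438.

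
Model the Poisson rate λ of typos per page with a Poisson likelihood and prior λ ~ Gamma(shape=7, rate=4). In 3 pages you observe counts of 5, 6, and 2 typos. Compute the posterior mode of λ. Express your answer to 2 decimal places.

Σxᵢ = 5+6+2 = 13, with n = 3.
Posterior ∝ λ^6e^(−4λ) · λ^13e^(−3λ) = λ^19e^(−7λ), i.e. Gamma(shape=20, rate=7).
The mode of a Gamma(a, b) with a ≥ 1 (shape–rate) is (a−1)/b = 19/7 ≈ 2.71.

λ̂_MAP = 2.71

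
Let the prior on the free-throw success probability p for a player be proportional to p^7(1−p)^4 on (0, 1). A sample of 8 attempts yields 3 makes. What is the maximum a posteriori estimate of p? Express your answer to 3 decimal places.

p̂_MAP = 0.526

The prior density ∝ p^7(1−p)^4 is the kernel of Beta(8, 5).
Data: 3 successes in 8 trials. The binomial likelihood contributes p^3(1−p)^5, so the posterior is Beta(8+3, 5+5) = Beta(11, 10).
For Beta(a, b) with a, b > 1 the mode is (a−1)/(a+b−2) = 10/19 ≈ 0.526.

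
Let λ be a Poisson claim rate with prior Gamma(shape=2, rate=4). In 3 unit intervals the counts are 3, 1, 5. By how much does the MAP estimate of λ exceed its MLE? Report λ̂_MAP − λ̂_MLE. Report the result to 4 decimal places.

MAP − MLE = -1.5714

Σxᵢ = 9. Posterior is Gamma(11, 7); MAP = (11−1)/7 = 10/7 ≈ 1.42857.
MLE = x̄ = 9/3 ≈ 3.00000.
Difference = 10/7 − 9/3 = -11/7 ≈ -1.5714.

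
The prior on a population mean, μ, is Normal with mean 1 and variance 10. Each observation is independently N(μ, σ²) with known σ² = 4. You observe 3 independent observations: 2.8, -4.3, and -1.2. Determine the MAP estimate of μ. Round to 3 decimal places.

n = 3; x̄ = (2.8 + (-4.3) + (-1.2))/3 = -2.7/3 = -0.9.
For a Normal prior and Normal likelihood with known variance, the posterior is Normal; its mode equals its mean, the precision-weighted average.
Prior precision 1/σ₀² = 1/10 = 0.1; data precision n/σ² = 3/4 = 0.75.
μ̂ = (0.1·1 + 0.75·(-0.9)) / (0.1 + 0.75) = (-0.575)/0.85 = -23/34 ≈ -0.676.

μ̂_MAP = -0.676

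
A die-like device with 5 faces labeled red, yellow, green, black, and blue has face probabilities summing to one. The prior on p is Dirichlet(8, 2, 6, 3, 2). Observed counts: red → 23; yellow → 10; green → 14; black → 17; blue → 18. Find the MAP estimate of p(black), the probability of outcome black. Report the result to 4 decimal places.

MAP estimate of p(black) = 0.1939

The posterior is Dirichlet(αᵢ + nᵢ) = Dirichlet(31, 12, 20, 20, 20).
For a Dirichlet(a₁,…,a_K) with all aᵢ > 1, the mode has j-th component (aⱼ − 1)/(Σaᵢ − K).
Here Σaᵢ = 103 and K = 5, so p(black) = (20 − 1)/(103 − 5) = 19/98 ≈ 0.1939.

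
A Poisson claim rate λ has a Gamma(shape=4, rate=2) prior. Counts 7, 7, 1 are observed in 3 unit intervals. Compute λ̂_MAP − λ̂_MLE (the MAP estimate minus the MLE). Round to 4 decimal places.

MAP − MLE = -1.4000

Σxᵢ = 15. Posterior is Gamma(19, 5); MAP = (19−1)/5 = 18/5 ≈ 3.60000.
MLE = x̄ = 15/3 ≈ 5.00000.
Difference = 18/5 − 15/3 = -7/5 ≈ -1.4000.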